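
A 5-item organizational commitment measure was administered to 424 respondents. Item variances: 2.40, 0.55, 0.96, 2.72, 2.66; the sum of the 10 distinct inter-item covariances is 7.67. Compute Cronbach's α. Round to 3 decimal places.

α = 0.779

ΣVar(i) = 2.40 + 0.55 + 0.96 + 2.72 + 2.66 = 9.29
Sum of distinct covariances = 7.67
σ²_total = ΣVar(i) + 2·Σcov = 9.29 + 2 × 7.67 = 24.63
α = (5/4)·(1 − 9.29/24.63) = 0.779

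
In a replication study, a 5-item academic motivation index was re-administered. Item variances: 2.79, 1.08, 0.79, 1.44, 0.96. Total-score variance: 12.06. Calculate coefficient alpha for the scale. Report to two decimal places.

α = 0.52

Σσᵢ² = 2.79 + 1.08 + 0.79 + 1.44 + 0.96 = 7.06
α = (k/(k−1))·(1 − Σσᵢ²/σ²_total) = (5/4)·(1 − 7.06/12.06) = 0.52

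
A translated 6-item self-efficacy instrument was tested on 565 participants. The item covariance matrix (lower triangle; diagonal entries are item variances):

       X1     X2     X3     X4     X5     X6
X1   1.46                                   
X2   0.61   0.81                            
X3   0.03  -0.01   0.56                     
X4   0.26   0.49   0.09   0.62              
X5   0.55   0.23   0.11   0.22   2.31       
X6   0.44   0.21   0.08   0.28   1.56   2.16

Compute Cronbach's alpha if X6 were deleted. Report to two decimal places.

Remaining items: X1, X2, X3, X4, X5 (k = 5).
ΣVar(i) = 1.46 + 0.81 + 0.56 + 0.62 + 2.31 = 5.76
Var(T) = 5.76 + 2 × 2.58 = 10.92
α (item deleted) = (5/4)·(1 − 5.76/10.92) = 0.59

Cronbach's alpha = 0.59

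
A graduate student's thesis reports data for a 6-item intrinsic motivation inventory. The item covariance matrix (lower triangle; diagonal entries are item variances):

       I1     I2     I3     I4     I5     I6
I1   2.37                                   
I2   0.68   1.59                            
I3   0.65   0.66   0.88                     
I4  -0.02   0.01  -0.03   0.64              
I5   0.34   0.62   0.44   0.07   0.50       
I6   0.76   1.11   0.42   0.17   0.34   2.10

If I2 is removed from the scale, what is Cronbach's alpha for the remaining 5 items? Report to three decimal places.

Remaining items: I1, I3, I4, I5, I6 (k = 5).
Σσᵢ² = 2.37 + 0.88 + 0.64 + 0.50 + 2.10 = 6.49
σ²_T = 6.49 + 2 × 3.14 = 12.77
α (item deleted) = (5/4)·(1 − 6.49/12.77) = 0.615

α = 0.615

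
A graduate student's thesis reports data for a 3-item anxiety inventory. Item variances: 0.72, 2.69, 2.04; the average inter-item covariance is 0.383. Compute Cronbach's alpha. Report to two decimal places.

α = 0.44

ΣVar(i) = 0.72 + 2.69 + 2.04 = 5.45
Sum of the 3 distinct covariances = 3 × 0.383 = 1.149
σ²_T = ΣVar(i) + 2·Σcov = 5.45 + 2 × 1.149 = 7.748
α = (3/2)·(1 − 5.45/7.748) = 0.44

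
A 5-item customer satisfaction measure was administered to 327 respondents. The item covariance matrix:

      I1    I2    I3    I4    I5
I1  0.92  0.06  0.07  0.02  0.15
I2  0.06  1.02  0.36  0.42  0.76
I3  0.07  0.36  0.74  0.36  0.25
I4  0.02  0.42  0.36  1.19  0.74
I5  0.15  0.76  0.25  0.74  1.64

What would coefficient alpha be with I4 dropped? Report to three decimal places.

Remaining items: I1, I2, I3, I5 (k = 4).
sum of item variances = 0.92 + 1.02 + 0.74 + 1.64 = 4.32
σ²_total = 4.32 + 2 × 1.65 = 7.62
α (item deleted) = (4/3)·(1 − 4.32/7.62) = 0.577

α = 0.577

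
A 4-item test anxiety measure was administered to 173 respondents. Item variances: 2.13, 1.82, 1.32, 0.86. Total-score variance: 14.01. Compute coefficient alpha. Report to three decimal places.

Σσ²ᵢ = 2.13 + 1.82 + 1.32 + 0.86 = 6.13
α = (k/(k−1))·(1 − Σσ²ᵢ/σ²_T) = (4/3)·(1 − 6.13/14.01) = 0.750

α = 0.750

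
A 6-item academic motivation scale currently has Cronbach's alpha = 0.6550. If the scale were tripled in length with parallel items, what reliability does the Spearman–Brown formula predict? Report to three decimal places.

predicted reliability = 0.851

Length factor m = 3
α' = m·α / (1 + (m−1)·α)
   = 3 × 0.6550 / (1 + (3 − 1) × 0.6550)
   = 1.9650 / 2.3100 = 0.851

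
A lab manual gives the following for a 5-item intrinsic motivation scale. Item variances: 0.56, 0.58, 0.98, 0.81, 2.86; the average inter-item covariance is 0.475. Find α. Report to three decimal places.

α = 0.777

sum of item variances = 0.56 + 0.58 + 0.98 + 0.81 + 2.86 = 5.79
Sum of the 10 distinct covariances = 10 × 0.475 = 4.750
total variance = sum of item variances + 2·Σcov = 5.79 + 2 × 4.750 = 15.290
α = (5/4)·(1 − 5.79/15.290) = 0.777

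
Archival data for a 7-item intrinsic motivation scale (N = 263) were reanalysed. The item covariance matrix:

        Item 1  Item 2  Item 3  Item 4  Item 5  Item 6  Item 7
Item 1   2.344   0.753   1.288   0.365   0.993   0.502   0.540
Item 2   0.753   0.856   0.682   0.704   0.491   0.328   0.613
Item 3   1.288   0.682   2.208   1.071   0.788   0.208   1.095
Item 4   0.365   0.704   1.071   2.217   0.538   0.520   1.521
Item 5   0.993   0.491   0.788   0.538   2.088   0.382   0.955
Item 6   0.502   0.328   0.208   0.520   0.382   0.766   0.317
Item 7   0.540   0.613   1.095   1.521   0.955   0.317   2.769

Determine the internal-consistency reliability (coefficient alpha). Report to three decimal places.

coefficient alpha = 0.803

Σσ²ᵢ = 2.344 + 0.856 + 2.208 + 2.217 + 2.088 + 0.766 + 2.769 = 13.248
Sum of the distinct covariances = 14.654
total variance = 13.248 + 2 × 14.654 = 42.556
α = (k/(k−1))·(1 − Σσ²ᵢ/total variance) = (7/6)·(1 − 13.248/42.556) = 0.803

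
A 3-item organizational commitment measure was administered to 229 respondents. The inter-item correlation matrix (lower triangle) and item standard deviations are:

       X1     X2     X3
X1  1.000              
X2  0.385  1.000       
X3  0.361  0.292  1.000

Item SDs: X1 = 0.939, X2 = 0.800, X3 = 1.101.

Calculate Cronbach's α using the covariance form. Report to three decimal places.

Σσ²ᵢ = 0.939² + 0.800² + 1.101² = 2.7339
Covariances σ_ij = r_ij · s_i · s_j:
  σ(X1,X2) = 0.385 × 0.939 × 0.800 = 0.2892
  σ(X1,X3) = 0.361 × 0.939 × 1.101 = 0.3732
  σ(X2,X3) = 0.292 × 0.800 × 1.101 = 0.2572
σ²_T = Σσ²ᵢ + 2·Σσ_ij = 2.7339 + 2 × 0.9196 = 4.5731
α = (3/2)·(1 − 2.7339/4.5731) = 0.603

Cronbach's α = 0.603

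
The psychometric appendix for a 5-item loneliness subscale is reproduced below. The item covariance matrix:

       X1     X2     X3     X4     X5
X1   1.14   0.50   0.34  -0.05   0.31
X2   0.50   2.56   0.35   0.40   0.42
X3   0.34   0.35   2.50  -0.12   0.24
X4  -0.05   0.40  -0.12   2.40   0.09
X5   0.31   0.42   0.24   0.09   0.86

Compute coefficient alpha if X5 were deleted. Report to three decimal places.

Remaining items: X1, X2, X3, X4 (k = 4).
sum of item variances = 1.14 + 2.56 + 2.50 + 2.40 = 8.60
σ²_T = 8.60 + 2 × 1.42 = 11.44
α (item deleted) = (4/3)·(1 − 8.60/11.44) = 0.331

α = 0.331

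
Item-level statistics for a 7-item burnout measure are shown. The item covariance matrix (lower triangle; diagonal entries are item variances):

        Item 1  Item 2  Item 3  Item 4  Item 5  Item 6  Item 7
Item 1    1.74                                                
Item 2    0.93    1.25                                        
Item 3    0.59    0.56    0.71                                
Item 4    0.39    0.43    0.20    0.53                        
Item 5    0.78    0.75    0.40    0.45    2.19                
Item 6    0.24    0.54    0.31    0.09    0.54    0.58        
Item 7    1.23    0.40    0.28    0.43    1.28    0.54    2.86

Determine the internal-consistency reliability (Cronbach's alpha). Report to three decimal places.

Σσ²ᵢ = 1.74 + 1.25 + 0.71 + 0.53 + 2.19 + 0.58 + 2.86 = 9.86
Sum of the distinct covariances = 11.36
σ²_total = 9.86 + 2 × 11.36 = 32.58
α = (k/(k−1))·(1 − Σσ²ᵢ/σ²_total) = (7/6)·(1 − 9.86/32.58) = 0.814

Cronbach's alpha = 0.814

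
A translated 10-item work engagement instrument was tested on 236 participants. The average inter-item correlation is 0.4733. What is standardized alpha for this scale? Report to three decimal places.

standardized alpha = 0.900

Standardized α = k·r̄ / (1 + (k−1)·r̄) = 10 × 0.4733 / (1 + 9 × 0.4733)
  = 4.7330 / 5.2597 = 0.900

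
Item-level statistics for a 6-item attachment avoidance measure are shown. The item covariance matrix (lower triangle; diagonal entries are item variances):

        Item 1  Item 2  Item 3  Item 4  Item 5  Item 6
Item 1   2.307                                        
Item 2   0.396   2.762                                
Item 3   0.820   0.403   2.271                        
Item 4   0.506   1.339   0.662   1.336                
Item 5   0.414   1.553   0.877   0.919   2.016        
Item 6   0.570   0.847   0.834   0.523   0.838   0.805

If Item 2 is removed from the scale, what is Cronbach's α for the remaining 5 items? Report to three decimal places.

Remaining items: Item 1, Item 3, Item 4, Item 5, Item 6 (k = 5).
Σσ²ᵢ = 2.307 + 2.271 + 1.336 + 2.016 + 0.805 = 8.735
Var(T) = 8.735 + 2 × 6.963 = 22.661
α (item deleted) = (5/4)·(1 − 8.735/22.661) = 0.768

Cronbach's α = 0.768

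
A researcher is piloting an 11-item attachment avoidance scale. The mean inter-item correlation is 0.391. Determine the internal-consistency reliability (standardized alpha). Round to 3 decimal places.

standardized alpha = 0.876

Standardized α = k·r̄ / (1 + (k−1)·r̄) = 11 × 0.391 / (1 + 10 × 0.391)
  = 4.3010 / 4.9100 = 0.876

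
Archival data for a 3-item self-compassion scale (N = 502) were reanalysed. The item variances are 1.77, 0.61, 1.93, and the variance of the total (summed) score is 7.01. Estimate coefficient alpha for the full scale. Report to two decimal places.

ΣVar(i) = 1.77 + 0.61 + 1.93 = 4.31
α = (k/(k−1))·(1 − ΣVar(i)/σ²_total) = (3/2)·(1 − 4.31/7.01) = 0.58

α = 0.58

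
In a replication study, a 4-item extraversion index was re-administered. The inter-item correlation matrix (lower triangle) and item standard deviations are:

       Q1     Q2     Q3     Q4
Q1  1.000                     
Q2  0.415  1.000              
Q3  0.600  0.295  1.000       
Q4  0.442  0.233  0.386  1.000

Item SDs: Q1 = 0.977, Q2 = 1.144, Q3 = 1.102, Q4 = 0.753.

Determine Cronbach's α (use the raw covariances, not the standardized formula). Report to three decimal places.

Σσ²ᵢ = 0.977² + 1.144² + 1.102² + 0.753² = 4.0447
Covariances σ_ij = r_ij · s_i · s_j:
  σ(Q1,Q2) = 0.415 × 0.977 × 1.144 = 0.4638
  σ(Q1,Q3) = 0.600 × 0.977 × 1.102 = 0.6460
  σ(Q1,Q4) = 0.442 × 0.977 × 0.753 = 0.3252
  σ(Q2,Q3) = 0.295 × 1.144 × 1.102 = 0.3719
  σ(Q2,Q4) = 0.233 × 1.144 × 0.753 = 0.2007
  σ(Q3,Q4) = 0.386 × 1.102 × 0.753 = 0.3203
σ²_T = Σσ²ᵢ + 2·Σσ_ij = 4.0447 + 2 × 2.3279 = 8.7005
α = (4/3)·(1 − 4.0447/8.7005) = 0.713

Cronbach's α = 0.713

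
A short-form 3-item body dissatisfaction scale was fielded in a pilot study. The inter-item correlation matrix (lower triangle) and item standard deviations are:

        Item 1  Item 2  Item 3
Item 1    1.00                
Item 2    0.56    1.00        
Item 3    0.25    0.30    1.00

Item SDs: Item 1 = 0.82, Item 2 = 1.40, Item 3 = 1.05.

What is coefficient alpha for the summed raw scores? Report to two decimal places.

Σσ²ᵢ = 0.82² + 1.40² + 1.05² = 3.7349
Covariances σ_ij = r_ij · s_i · s_j:
  σ(Item 1,Item 2) = 0.56 × 0.82 × 1.40 = 0.6429
  σ(Item 1,Item 3) = 0.25 × 0.82 × 1.05 = 0.2152
  σ(Item 2,Item 3) = 0.30 × 1.40 × 1.05 = 0.4410
σ²_T = Σσ²ᵢ + 2·Σσ_ij = 3.7349 + 2 × 1.2991 = 6.3331
α = (3/2)·(1 − 3.7349/6.3331) = 0.62

coefficient alpha = 0.62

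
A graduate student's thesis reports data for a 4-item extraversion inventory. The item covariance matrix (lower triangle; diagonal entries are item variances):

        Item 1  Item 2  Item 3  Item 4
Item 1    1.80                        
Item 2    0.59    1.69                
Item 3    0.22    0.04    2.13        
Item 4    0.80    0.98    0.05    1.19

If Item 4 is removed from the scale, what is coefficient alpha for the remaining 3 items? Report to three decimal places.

Remaining items: Item 1, Item 2, Item 3 (k = 3).
Σσᵢ² = 1.80 + 1.69 + 2.13 = 5.62
total variance = 5.62 + 2 × 0.85 = 7.32
α (item deleted) = (3/2)·(1 − 5.62/7.32) = 0.348

coefficient alpha = 0.348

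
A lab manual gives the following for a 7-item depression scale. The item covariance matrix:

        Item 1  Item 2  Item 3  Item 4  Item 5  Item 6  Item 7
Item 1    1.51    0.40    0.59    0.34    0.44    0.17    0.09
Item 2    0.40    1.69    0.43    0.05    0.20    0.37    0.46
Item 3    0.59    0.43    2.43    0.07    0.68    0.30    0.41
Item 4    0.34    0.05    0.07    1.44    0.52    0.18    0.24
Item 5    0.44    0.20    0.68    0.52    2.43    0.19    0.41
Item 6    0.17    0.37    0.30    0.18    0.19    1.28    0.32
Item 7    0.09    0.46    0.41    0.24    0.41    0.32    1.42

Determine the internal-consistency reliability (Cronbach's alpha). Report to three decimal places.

α = 0.618

Σσᵢ² = 1.51 + 1.69 + 2.43 + 1.44 + 2.43 + 1.28 + 1.42 = 12.20
Sum of the distinct covariances = 6.86
σ²_total = 12.20 + 2 × 6.86 = 25.92
α = (k/(k−1))·(1 − Σσᵢ²/σ²_total) = (7/6)·(1 − 12.20/25.92) = 0.618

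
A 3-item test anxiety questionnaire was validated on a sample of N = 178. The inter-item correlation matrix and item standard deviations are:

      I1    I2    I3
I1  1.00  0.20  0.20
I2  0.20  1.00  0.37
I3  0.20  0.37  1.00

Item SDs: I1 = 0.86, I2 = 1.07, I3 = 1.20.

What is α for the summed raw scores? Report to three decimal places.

Σσ²ᵢ = 0.86² + 1.07² + 1.20² = 3.3245
Covariances σ_ij = r_ij · s_i · s_j:
  σ(I1,I2) = 0.20 × 0.86 × 1.07 = 0.1840
  σ(I1,I3) = 0.20 × 0.86 × 1.20 = 0.2064
  σ(I2,I3) = 0.37 × 1.07 × 1.20 = 0.4751
σ²_T = Σσ²ᵢ + 2·Σσ_ij = 3.3245 + 2 × 0.8655 = 5.0555
α = (3/2)·(1 − 3.3245/5.0555) = 0.514

α = 0.514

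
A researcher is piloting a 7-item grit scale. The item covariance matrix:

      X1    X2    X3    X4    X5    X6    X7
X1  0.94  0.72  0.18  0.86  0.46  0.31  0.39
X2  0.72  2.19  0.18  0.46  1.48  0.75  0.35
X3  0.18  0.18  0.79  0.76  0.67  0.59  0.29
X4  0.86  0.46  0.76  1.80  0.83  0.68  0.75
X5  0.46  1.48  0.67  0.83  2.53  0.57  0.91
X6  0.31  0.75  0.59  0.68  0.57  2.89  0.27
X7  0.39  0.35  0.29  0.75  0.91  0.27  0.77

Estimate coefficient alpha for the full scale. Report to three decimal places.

sum of item variances = 0.94 + 2.19 + 0.79 + 1.80 + 2.53 + 2.89 + 0.77 = 11.91
Σ_{i<j} σ_ij = 12.46
total variance = 11.91 + 2 × 12.46 = 36.83
α = (k/(k−1))·(1 − sum of item variances/total variance) = (7/6)·(1 − 11.91/36.83) = 0.789

α = 0.789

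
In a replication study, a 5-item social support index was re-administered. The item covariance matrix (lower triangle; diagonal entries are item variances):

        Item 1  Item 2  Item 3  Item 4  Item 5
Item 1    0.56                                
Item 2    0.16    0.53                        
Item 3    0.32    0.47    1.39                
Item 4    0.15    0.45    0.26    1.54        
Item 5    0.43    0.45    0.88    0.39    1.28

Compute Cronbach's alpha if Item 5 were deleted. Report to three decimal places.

Remaining items: Item 1, Item 2, Item 3, Item 4 (k = 4).
sum of item variances = 0.56 + 0.53 + 1.39 + 1.54 = 4.02
Var(T) = 4.02 + 2 × 1.81 = 7.64
α (item deleted) = (4/3)·(1 − 4.02/7.64) = 0.632

Cronbach's alpha = 0.632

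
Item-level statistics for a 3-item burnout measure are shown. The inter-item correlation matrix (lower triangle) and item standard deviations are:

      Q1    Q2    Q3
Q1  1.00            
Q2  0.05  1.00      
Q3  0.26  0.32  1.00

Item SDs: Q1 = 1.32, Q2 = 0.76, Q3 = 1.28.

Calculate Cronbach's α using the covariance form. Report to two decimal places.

Cronbach's α = 0.43

Σσ²ᵢ = 1.32² + 0.76² + 1.28² = 3.9584
Covariances σ_ij = r_ij · s_i · s_j:
  σ(Q1,Q2) = 0.05 × 1.32 × 0.76 = 0.0502
  σ(Q1,Q3) = 0.26 × 1.32 × 1.28 = 0.4393
  σ(Q2,Q3) = 0.32 × 0.76 × 1.28 = 0.3113
σ²_T = Σσ²ᵢ + 2·Σσ_ij = 3.9584 + 2 × 0.8008 = 5.5600
α = (3/2)·(1 − 3.9584/5.5600) = 0.43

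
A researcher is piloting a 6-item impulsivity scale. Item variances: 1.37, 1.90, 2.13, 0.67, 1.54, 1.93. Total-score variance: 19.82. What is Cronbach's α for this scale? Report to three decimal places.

sum of item variances = 1.37 + 1.90 + 2.13 + 0.67 + 1.54 + 1.93 = 9.54
α = (k/(k−1))·(1 − sum of item variances/σ²_T) = (6/5)·(1 − 9.54/19.82) = 0.622

Cronbach's α = 0.622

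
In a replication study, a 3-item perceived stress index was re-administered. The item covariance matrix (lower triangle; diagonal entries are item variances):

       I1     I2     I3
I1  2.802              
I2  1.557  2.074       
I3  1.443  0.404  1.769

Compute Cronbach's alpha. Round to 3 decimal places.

Σσᵢ² = 2.802 + 2.074 + 1.769 = 6.645
Σ_{i<j} σ_ij = 3.404
total variance = 6.645 + 2 × 3.404 = 13.453
α = (k/(k−1))·(1 − Σσᵢ²/total variance) = (3/2)·(1 − 6.645/13.453) = 0.759

α = 0.759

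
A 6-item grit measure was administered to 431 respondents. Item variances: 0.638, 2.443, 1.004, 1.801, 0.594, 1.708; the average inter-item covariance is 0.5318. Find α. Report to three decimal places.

Σσᵢ² = 0.638 + 2.443 + 1.004 + 1.801 + 0.594 + 1.708 = 8.188
Sum of the 15 distinct covariances = 15 × 0.5318 = 7.9770
Var(T) = Σσᵢ² + 2·Σcov = 8.188 + 2 × 7.9770 = 24.1420
α = (6/5)·(1 − 8.188/24.1420) = 0.793

α = 0.793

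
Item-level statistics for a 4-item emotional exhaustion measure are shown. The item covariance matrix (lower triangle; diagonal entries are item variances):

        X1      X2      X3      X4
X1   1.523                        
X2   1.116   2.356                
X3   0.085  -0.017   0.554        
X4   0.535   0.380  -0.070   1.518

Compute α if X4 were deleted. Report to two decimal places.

Remaining items: X1, X2, X3 (k = 3).
ΣVar(i) = 1.523 + 2.356 + 0.554 = 4.433
σ²_total = 4.433 + 2 × 1.184 = 6.801
α (item deleted) = (3/2)·(1 − 4.433/6.801) = 0.52

α = 0.52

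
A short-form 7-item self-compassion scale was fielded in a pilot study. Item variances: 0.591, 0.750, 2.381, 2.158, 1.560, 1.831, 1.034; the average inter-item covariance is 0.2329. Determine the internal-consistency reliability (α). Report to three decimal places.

Σσᵢ² = 0.591 + 0.750 + 2.381 + 2.158 + 1.560 + 1.831 + 1.034 = 10.305
Sum of the 21 distinct covariances = 21 × 0.2329 = 4.8909
Var(T) = Σσᵢ² + 2·Σcov = 10.305 + 2 × 4.8909 = 20.0868
α = (7/6)·(1 − 10.305/20.0868) = 0.568

α = 0.568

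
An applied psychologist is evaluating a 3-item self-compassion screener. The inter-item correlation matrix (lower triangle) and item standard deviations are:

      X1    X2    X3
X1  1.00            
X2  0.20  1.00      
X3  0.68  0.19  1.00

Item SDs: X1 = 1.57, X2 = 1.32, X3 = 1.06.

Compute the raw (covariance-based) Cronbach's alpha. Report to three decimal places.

Σσ²ᵢ = 1.57² + 1.32² + 1.06² = 5.3309
Covariances σ_ij = r_ij · s_i · s_j:
  σ(X1,X2) = 0.20 × 1.57 × 1.32 = 0.4145
  σ(X1,X3) = 0.68 × 1.57 × 1.06 = 1.1317
  σ(X2,X3) = 0.19 × 1.32 × 1.06 = 0.2658
σ²_T = Σσ²ᵢ + 2·Σσ_ij = 5.3309 + 2 × 1.8120 = 8.9549
α = (3/2)·(1 − 5.3309/8.9549) = 0.607

Cronbach's alpha = 0.607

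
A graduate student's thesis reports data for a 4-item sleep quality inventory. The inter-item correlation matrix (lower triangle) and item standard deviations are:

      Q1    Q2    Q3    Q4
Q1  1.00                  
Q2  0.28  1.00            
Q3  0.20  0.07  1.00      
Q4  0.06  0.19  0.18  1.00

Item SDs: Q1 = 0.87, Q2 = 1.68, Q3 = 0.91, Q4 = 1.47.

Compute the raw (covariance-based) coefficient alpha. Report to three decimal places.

coefficient alpha = 0.411

Σσ²ᵢ = 0.87² + 1.68² + 0.91² + 1.47² = 6.5683
Covariances σ_ij = r_ij · s_i · s_j:
  σ(Q1,Q2) = 0.28 × 0.87 × 1.68 = 0.4092
  σ(Q1,Q3) = 0.20 × 0.87 × 0.91 = 0.1583
  σ(Q1,Q4) = 0.06 × 0.87 × 1.47 = 0.0767
  σ(Q2,Q3) = 0.07 × 1.68 × 0.91 = 0.1070
  σ(Q2,Q4) = 0.19 × 1.68 × 1.47 = 0.4692
  σ(Q3,Q4) = 0.18 × 0.91 × 1.47 = 0.2408
σ²_T = Σσ²ᵢ + 2·Σσ_ij = 6.5683 + 2 × 1.4612 = 9.4907
α = (4/3)·(1 − 6.5683/9.4907) = 0.411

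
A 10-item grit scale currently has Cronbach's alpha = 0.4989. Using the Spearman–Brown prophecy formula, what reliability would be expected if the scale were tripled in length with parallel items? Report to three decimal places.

Length factor m = 3
α' = m·α / (1 + (m−1)·α)
   = 3 × 0.4989 / (1 + (3 − 1) × 0.4989)
   = 1.4967 / 1.9978 = 0.749

predicted reliability = 0.749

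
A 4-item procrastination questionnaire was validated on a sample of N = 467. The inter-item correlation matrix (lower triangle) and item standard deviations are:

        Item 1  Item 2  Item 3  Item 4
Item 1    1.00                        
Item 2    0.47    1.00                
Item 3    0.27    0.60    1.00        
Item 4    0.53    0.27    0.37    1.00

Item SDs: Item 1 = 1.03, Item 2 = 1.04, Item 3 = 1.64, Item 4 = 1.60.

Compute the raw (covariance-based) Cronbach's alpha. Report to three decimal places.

α = 0.715

Σσ²ᵢ = 1.03² + 1.04² + 1.64² + 1.60² = 7.3921
Covariances σ_ij = r_ij · s_i · s_j:
  σ(Item 1,Item 2) = 0.47 × 1.03 × 1.04 = 0.5035
  σ(Item 1,Item 3) = 0.27 × 1.03 × 1.64 = 0.4561
  σ(Item 1,Item 4) = 0.53 × 1.03 × 1.60 = 0.8734
  σ(Item 2,Item 3) = 0.60 × 1.04 × 1.64 = 1.0234
  σ(Item 2,Item 4) = 0.27 × 1.04 × 1.60 = 0.4493
  σ(Item 3,Item 4) = 0.37 × 1.64 × 1.60 = 0.9709
σ²_T = Σσ²ᵢ + 2·Σσ_ij = 7.3921 + 2 × 4.2766 = 15.9453
α = (4/3)·(1 − 7.3921/15.9453) = 0.715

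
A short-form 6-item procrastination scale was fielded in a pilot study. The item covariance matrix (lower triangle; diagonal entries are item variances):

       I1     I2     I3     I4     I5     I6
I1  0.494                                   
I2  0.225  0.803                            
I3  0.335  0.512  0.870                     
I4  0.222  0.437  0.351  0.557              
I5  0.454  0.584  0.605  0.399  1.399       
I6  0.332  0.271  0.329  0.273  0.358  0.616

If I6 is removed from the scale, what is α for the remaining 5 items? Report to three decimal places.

Remaining items: I1, I2, I3, I4, I5 (k = 5).
ΣVar(i) = 0.494 + 0.803 + 0.870 + 0.557 + 1.399 = 4.123
Var(T) = 4.123 + 2 × 4.124 = 12.371
α (item deleted) = (5/4)·(1 − 4.123/12.371) = 0.833

α = 0.833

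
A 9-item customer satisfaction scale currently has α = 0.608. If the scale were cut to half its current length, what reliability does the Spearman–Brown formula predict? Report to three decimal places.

predicted reliability = 0.437

Length factor m = 1/2
α' = m·α / (1 − (1−m)·α)
   = 1/2 × 0.608 / (1 − (1 − 1/2) × 0.608)
   = 0.3040 / 0.6960 = 0.437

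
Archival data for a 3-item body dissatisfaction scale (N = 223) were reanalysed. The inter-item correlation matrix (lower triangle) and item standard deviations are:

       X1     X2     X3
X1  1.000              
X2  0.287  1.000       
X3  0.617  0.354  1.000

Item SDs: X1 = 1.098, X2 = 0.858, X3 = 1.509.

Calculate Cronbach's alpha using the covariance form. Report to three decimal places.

Cronbach's alpha = 0.680

Σσ²ᵢ = 1.098² + 0.858² + 1.509² = 4.2188
Covariances σ_ij = r_ij · s_i · s_j:
  σ(X1,X2) = 0.287 × 1.098 × 0.858 = 0.2704
  σ(X1,X3) = 0.617 × 1.098 × 1.509 = 1.0223
  σ(X2,X3) = 0.354 × 0.858 × 1.509 = 0.4583
σ²_T = Σσ²ᵢ + 2·Σσ_ij = 4.2188 + 2 × 1.7510 = 7.7208
α = (3/2)·(1 − 4.2188/7.7208) = 0.680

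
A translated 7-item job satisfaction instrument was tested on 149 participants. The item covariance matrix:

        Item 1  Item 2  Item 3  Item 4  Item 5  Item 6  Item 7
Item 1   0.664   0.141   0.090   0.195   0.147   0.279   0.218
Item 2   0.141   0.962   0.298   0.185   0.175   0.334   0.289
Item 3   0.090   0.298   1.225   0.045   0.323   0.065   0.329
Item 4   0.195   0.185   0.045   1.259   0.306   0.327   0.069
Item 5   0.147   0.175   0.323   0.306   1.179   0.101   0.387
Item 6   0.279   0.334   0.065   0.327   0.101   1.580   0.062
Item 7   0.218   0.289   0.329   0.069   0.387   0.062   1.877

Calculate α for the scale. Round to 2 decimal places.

α = 0.58

ΣVar(i) = 0.664 + 0.962 + 1.225 + 1.259 + 1.179 + 1.580 + 1.877 = 8.746
Sum of off-diagonal covariances = 4.365
Var(T) = 8.746 + 2 × 4.365 = 17.476
α = (k/(k−1))·(1 − ΣVar(i)/Var(T)) = (7/6)·(1 − 8.746/17.476) = 0.58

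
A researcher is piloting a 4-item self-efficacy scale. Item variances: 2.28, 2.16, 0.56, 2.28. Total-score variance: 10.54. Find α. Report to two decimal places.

Σσᵢ² = 2.28 + 2.16 + 0.56 + 2.28 = 7.28
α = (k/(k−1))·(1 − Σσᵢ²/σ²_T) = (4/3)·(1 − 7.28/10.54) = 0.41

α = 0.41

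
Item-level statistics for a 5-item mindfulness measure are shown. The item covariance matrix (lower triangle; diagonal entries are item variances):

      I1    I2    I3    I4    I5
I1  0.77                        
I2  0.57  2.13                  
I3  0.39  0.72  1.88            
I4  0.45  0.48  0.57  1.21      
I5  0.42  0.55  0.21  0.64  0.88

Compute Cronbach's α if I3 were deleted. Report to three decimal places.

Remaining items: I1, I2, I4, I5 (k = 4).
Σσᵢ² = 0.77 + 2.13 + 1.21 + 0.88 = 4.99
σ²_total = 4.99 + 2 × 3.11 = 11.21
α (item deleted) = (4/3)·(1 − 4.99/11.21) = 0.740

Cronbach's α = 0.740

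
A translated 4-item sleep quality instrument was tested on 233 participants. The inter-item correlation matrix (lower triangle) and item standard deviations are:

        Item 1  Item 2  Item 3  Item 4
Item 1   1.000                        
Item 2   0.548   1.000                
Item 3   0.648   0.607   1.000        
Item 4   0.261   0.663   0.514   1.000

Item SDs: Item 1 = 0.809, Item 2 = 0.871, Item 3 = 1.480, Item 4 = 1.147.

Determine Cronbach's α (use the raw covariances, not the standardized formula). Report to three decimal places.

Σσ²ᵢ = 0.809² + 0.871² + 1.480² + 1.147² = 4.9191
Covariances σ_ij = r_ij · s_i · s_j:
  σ(Item 1,Item 2) = 0.548 × 0.809 × 0.871 = 0.3861
  σ(Item 1,Item 3) = 0.648 × 0.809 × 1.480 = 0.7759
  σ(Item 1,Item 4) = 0.261 × 0.809 × 1.147 = 0.2422
  σ(Item 2,Item 3) = 0.607 × 0.871 × 1.480 = 0.7825
  σ(Item 2,Item 4) = 0.663 × 0.871 × 1.147 = 0.6624
  σ(Item 3,Item 4) = 0.514 × 1.480 × 1.147 = 0.8725
σ²_T = Σσ²ᵢ + 2·Σσ_ij = 4.9191 + 2 × 3.7216 = 12.3623
α = (4/3)·(1 − 4.9191/12.3623) = 0.803

Cronbach's α = 0.803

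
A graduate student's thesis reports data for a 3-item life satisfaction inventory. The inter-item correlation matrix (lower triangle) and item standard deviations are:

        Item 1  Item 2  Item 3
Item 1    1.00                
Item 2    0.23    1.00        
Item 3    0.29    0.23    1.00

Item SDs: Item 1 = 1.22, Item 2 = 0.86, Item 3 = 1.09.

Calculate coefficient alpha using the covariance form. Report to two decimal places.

Σσ²ᵢ = 1.22² + 0.86² + 1.09² = 3.4161
Covariances σ_ij = r_ij · s_i · s_j:
  σ(Item 1,Item 2) = 0.23 × 1.22 × 0.86 = 0.2413
  σ(Item 1,Item 3) = 0.29 × 1.22 × 1.09 = 0.3856
  σ(Item 2,Item 3) = 0.23 × 0.86 × 1.09 = 0.2156
σ²_T = Σσ²ᵢ + 2·Σσ_ij = 3.4161 + 2 × 0.8425 = 5.1011
α = (3/2)·(1 − 3.4161/5.1011) = 0.50

coefficient alpha = 0.50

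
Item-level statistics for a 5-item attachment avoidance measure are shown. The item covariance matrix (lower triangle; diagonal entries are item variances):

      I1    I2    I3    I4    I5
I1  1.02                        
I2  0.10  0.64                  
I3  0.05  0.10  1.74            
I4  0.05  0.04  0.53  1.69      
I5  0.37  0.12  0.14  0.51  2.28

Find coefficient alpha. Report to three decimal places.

α = 0.441

ΣVar(i) = 1.02 + 0.64 + 1.74 + 1.69 + 2.28 = 7.37
Sum of the distinct covariances = 2.01
σ²_T = 7.37 + 2 × 2.01 = 11.39
α = (k/(k−1))·(1 − ΣVar(i)/σ²_T) = (5/4)·(1 − 7.37/11.39) = 0.441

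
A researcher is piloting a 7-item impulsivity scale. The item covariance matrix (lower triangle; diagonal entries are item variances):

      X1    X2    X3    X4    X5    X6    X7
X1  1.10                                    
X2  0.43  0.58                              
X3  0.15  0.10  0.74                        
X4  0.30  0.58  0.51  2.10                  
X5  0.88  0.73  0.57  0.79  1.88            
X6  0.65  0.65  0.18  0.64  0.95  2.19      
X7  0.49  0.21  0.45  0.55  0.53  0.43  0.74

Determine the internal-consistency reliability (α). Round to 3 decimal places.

Σσᵢ² = 1.10 + 0.58 + 0.74 + 2.10 + 1.88 + 2.19 + 0.74 = 9.33
Sum of off-diagonal covariances = 10.77
total variance = 9.33 + 2 × 10.77 = 30.87
α = (k/(k−1))·(1 − Σσᵢ²/total variance) = (7/6)·(1 − 9.33/30.87) = 0.814

α = 0.814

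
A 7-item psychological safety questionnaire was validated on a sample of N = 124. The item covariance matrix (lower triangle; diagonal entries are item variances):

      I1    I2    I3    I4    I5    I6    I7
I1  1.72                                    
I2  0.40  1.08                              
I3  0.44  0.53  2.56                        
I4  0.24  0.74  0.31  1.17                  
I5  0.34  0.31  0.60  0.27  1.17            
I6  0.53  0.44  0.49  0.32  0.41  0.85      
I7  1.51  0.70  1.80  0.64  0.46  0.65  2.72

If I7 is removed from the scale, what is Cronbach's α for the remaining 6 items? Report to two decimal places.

α = 0.72

Remaining items: I1, I2, I3, I4, I5, I6 (k = 6).
Σσᵢ² = 1.72 + 1.08 + 2.56 + 1.17 + 1.17 + 0.85 = 8.55
σ²_T = 8.55 + 2 × 6.37 = 21.29
α (item deleted) = (6/5)·(1 − 8.55/21.29) = 0.72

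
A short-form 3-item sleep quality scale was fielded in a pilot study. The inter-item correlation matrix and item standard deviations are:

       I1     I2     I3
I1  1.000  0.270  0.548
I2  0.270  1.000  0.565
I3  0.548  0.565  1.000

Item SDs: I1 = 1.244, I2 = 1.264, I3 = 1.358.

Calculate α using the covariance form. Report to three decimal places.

Σσ²ᵢ = 1.244² + 1.264² + 1.358² = 4.9894
Covariances σ_ij = r_ij · s_i · s_j:
  σ(I1,I2) = 0.270 × 1.244 × 1.264 = 0.4246
  σ(I1,I3) = 0.548 × 1.244 × 1.358 = 0.9258
  σ(I2,I3) = 0.565 × 1.264 × 1.358 = 0.9698
σ²_T = Σσ²ᵢ + 2·Σσ_ij = 4.9894 + 2 × 2.3202 = 9.6298
α = (3/2)·(1 − 4.9894/9.6298) = 0.723

α = 0.723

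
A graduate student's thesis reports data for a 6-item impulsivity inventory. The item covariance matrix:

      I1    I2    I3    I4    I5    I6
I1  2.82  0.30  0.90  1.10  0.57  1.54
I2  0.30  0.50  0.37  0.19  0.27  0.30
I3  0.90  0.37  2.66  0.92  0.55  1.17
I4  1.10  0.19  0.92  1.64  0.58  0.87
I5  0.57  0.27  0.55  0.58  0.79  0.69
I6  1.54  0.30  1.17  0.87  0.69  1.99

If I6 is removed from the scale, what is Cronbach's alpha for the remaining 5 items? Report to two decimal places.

Cronbach's alpha = 0.72

Remaining items: I1, I2, I3, I4, I5 (k = 5).
Σσᵢ² = 2.82 + 0.50 + 2.66 + 1.64 + 0.79 = 8.41
σ²_T = 8.41 + 2 × 5.75 = 19.91
α (item deleted) = (5/4)·(1 − 8.41/19.91) = 0.72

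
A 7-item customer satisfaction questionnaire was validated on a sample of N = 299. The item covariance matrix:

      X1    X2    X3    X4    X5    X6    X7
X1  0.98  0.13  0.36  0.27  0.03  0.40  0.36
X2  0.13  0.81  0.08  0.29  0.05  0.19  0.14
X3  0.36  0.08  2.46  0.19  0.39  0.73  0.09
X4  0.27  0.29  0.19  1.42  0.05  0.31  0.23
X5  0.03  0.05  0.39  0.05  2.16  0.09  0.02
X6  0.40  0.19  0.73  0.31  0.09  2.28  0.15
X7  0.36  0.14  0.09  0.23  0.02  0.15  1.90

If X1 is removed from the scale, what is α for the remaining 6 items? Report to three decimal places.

Remaining items: X2, X3, X4, X5, X6, X7 (k = 6).
sum of item variances = 0.81 + 2.46 + 1.42 + 2.16 + 2.28 + 1.90 = 11.03
total variance = 11.03 + 2 × 3.00 = 17.03
α (item deleted) = (6/5)·(1 − 11.03/17.03) = 0.423

α = 0.423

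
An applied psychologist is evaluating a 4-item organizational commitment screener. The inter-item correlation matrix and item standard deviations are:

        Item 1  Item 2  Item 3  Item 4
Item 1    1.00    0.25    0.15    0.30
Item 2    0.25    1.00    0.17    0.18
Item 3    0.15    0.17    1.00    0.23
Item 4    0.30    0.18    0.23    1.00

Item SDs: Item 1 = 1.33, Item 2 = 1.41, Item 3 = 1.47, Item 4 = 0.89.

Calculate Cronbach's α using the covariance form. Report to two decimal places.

Σσ²ᵢ = 1.33² + 1.41² + 1.47² + 0.89² = 6.7100
Covariances σ_ij = r_ij · s_i · s_j:
  σ(Item 1,Item 2) = 0.25 × 1.33 × 1.41 = 0.4688
  σ(Item 1,Item 3) = 0.15 × 1.33 × 1.47 = 0.2933
  σ(Item 1,Item 4) = 0.30 × 1.33 × 0.89 = 0.3551
  σ(Item 2,Item 3) = 0.17 × 1.41 × 1.47 = 0.3524
  σ(Item 2,Item 4) = 0.18 × 1.41 × 0.89 = 0.2259
  σ(Item 3,Item 4) = 0.23 × 1.47 × 0.89 = 0.3009
σ²_T = Σσ²ᵢ + 2·Σσ_ij = 6.7100 + 2 × 1.9964 = 10.7028
α = (4/3)·(1 − 6.7100/10.7028) = 0.50

α = 0.50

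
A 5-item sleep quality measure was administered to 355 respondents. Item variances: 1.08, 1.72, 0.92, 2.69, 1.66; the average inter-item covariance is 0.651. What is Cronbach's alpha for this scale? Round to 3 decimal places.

Σσ²ᵢ = 1.08 + 1.72 + 0.92 + 2.69 + 1.66 = 8.07
Sum of the 10 distinct covariances = 10 × 0.651 = 6.510
Var(T) = Σσ²ᵢ + 2·Σcov = 8.07 + 2 × 6.510 = 21.090
α = (5/4)·(1 − 8.07/21.090) = 0.772

Cronbach's alpha = 0.772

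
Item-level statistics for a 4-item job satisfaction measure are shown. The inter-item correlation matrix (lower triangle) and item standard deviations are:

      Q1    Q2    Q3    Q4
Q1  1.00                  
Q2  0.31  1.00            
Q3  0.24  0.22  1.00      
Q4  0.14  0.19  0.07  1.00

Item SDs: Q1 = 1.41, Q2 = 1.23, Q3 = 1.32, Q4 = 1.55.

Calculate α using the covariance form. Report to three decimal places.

α = 0.480

Σσ²ᵢ = 1.41² + 1.23² + 1.32² + 1.55² = 7.6459
Covariances σ_ij = r_ij · s_i · s_j:
  σ(Q1,Q2) = 0.31 × 1.41 × 1.23 = 0.5376
  σ(Q1,Q3) = 0.24 × 1.41 × 1.32 = 0.4467
  σ(Q1,Q4) = 0.14 × 1.41 × 1.55 = 0.3060
  σ(Q2,Q3) = 0.22 × 1.23 × 1.32 = 0.3572
  σ(Q2,Q4) = 0.19 × 1.23 × 1.55 = 0.3622
  σ(Q3,Q4) = 0.07 × 1.32 × 1.55 = 0.1432
σ²_T = Σσ²ᵢ + 2·Σσ_ij = 7.6459 + 2 × 2.1529 = 11.9517
α = (4/3)·(1 − 7.6459/11.9517) = 0.480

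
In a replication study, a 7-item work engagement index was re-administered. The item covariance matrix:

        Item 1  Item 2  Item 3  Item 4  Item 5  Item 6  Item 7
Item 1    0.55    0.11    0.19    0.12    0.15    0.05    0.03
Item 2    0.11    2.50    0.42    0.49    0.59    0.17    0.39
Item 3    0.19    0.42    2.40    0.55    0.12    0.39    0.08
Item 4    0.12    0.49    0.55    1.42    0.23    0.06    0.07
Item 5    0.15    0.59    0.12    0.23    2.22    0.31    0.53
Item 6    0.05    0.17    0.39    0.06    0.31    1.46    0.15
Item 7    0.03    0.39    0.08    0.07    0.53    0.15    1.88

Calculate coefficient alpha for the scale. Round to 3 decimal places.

α = 0.531

Σσ²ᵢ = 0.55 + 2.50 + 2.40 + 1.42 + 2.22 + 1.46 + 1.88 = 12.43
Sum of the distinct covariances = 5.20
total variance = 12.43 + 2 × 5.20 = 22.83
α = (k/(k−1))·(1 − Σσ²ᵢ/total variance) = (7/6)·(1 − 12.43/22.83) = 0.531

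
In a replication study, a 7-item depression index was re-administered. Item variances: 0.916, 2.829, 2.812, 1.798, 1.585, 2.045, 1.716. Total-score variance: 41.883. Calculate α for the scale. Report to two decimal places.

Σσ²ᵢ = 0.916 + 2.829 + 2.812 + 1.798 + 1.585 + 2.045 + 1.716 = 13.701
α = (k/(k−1))·(1 − Σσ²ᵢ/Var(T)) = (7/6)·(1 − 13.701/41.883) = 0.79

α = 0.79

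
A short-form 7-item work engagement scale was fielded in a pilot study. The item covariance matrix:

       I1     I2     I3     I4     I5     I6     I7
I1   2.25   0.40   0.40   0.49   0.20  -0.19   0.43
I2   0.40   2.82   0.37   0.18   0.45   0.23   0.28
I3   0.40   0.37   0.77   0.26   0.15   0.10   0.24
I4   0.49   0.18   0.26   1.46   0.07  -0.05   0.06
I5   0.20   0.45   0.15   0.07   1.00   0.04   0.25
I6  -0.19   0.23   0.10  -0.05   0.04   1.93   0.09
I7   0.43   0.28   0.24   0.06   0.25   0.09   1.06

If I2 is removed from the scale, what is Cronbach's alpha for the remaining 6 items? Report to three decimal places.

Remaining items: I1, I3, I4, I5, I6, I7 (k = 6).
ΣVar(i) = 2.25 + 0.77 + 1.46 + 1.00 + 1.93 + 1.06 = 8.47
σ²_T = 8.47 + 2 × 2.54 = 13.55
α (item deleted) = (6/5)·(1 − 8.47/13.55) = 0.450

α = 0.450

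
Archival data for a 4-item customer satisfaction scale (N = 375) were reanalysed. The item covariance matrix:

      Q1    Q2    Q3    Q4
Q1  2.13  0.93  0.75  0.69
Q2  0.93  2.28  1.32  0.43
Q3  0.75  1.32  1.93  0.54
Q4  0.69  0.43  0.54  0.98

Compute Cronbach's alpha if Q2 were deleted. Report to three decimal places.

Remaining items: Q1, Q3, Q4 (k = 3).
ΣVar(i) = 2.13 + 1.93 + 0.98 = 5.04
total variance = 5.04 + 2 × 1.98 = 9.00
α (item deleted) = (3/2)·(1 − 5.04/9.00) = 0.660

Cronbach's alpha = 0.660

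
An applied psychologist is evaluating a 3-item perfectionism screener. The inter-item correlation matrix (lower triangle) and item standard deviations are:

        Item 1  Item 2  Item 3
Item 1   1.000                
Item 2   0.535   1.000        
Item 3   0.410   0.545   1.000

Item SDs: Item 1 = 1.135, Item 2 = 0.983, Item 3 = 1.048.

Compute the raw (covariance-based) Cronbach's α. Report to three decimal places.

α = 0.743

Σσ²ᵢ = 1.135² + 0.983² + 1.048² = 3.3528
Covariances σ_ij = r_ij · s_i · s_j:
  σ(Item 1,Item 2) = 0.535 × 1.135 × 0.983 = 0.5969
  σ(Item 1,Item 3) = 0.410 × 1.135 × 1.048 = 0.4877
  σ(Item 2,Item 3) = 0.545 × 0.983 × 1.048 = 0.5615
σ²_T = Σσ²ᵢ + 2·Σσ_ij = 3.3528 + 2 × 1.6461 = 6.6450
α = (3/2)·(1 − 3.3528/6.6450) = 0.743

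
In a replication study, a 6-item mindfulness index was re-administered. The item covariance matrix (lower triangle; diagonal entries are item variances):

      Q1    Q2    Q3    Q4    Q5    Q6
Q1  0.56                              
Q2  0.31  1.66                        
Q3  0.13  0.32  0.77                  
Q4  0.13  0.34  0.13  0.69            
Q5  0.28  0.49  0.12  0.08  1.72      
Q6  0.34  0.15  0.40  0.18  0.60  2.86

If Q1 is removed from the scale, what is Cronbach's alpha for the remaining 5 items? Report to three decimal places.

Remaining items: Q2, Q3, Q4, Q5, Q6 (k = 5).
sum of item variances = 1.66 + 0.77 + 0.69 + 1.72 + 2.86 = 7.70
σ²_T = 7.70 + 2 × 2.81 = 13.32
α (item deleted) = (5/4)·(1 − 7.70/13.32) = 0.527

α = 0.527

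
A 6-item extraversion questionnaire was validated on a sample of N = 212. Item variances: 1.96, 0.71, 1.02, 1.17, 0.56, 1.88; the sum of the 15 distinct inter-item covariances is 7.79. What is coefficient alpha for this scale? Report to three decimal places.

α = 0.817

Σσᵢ² = 1.96 + 0.71 + 1.02 + 1.17 + 0.56 + 1.88 = 7.30
Sum of distinct covariances = 7.79
σ²_T = Σσᵢ² + 2·Σcov = 7.30 + 2 × 7.79 = 22.88
α = (6/5)·(1 − 7.30/22.88) = 0.817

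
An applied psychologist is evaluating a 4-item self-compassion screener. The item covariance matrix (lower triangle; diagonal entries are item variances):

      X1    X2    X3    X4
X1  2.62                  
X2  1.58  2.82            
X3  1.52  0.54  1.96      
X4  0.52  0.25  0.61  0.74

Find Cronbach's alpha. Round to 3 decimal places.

sum of item variances = 2.62 + 2.82 + 1.96 + 0.74 = 8.14
Sum of off-diagonal covariances = 5.02
Var(T) = 8.14 + 2 × 5.02 = 18.18
α = (k/(k−1))·(1 − sum of item variances/Var(T)) = (4/3)·(1 − 8.14/18.18) = 0.736

α = 0.736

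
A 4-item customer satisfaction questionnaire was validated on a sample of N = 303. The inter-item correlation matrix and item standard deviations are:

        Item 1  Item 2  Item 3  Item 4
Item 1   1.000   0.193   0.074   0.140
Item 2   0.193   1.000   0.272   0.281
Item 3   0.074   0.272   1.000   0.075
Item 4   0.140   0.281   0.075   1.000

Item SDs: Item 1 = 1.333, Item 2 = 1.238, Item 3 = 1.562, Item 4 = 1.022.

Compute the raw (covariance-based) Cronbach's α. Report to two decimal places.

Σσ²ᵢ = 1.333² + 1.238² + 1.562² + 1.022² = 6.7939
Covariances σ_ij = r_ij · s_i · s_j:
  σ(Item 1,Item 2) = 0.193 × 1.333 × 1.238 = 0.3185
  σ(Item 1,Item 3) = 0.074 × 1.333 × 1.562 = 0.1541
  σ(Item 1,Item 4) = 0.140 × 1.333 × 1.022 = 0.1907
  σ(Item 2,Item 3) = 0.272 × 1.238 × 1.562 = 0.5260
  σ(Item 2,Item 4) = 0.281 × 1.238 × 1.022 = 0.3555
  σ(Item 3,Item 4) = 0.075 × 1.562 × 1.022 = 0.1197
σ²_T = Σσ²ᵢ + 2·Σσ_ij = 6.7939 + 2 × 1.6645 = 10.1229
α = (4/3)·(1 − 6.7939/10.1229) = 0.44

Cronbach's α = 0.44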